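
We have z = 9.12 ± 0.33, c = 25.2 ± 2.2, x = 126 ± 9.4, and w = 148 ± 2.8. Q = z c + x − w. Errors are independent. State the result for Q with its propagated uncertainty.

Let p = z·c = 230. δp/p = √((1·δz/z)² + (1·δc/c)²) = √(0.00131 + 0.00762) = 0.0945, so δp = 21.7.
Q = p + x − w: δQ = √(δp² + δx² + δw²) = √(472 + 88.4 + 7.84) = 23.8
Q = 208.

208 ± 23.8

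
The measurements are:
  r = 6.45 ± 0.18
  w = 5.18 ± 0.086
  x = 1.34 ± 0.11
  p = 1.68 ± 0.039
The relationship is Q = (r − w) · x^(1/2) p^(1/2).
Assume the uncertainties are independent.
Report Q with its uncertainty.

1.91 ± 0.310

Let u = r − w = 1.27. δu = √(δr² + δw²) = √(0.0324 + 0.00740) = 0.199, so δu/u = 0.157.
Q is then a monomial in u, x, p:
δQ/Q = √((δu/u)² + (½·δx/x)² + (½·δp/p)²) = √(0.0247 + 0.00168 + 0.000135) = 0.163
Q = 1.91, so δQ = 0.163 × 1.91 = 0.310.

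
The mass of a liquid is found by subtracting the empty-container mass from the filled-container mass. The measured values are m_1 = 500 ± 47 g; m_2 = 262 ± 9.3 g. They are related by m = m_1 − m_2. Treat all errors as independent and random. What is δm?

Sums and differences: (δm)² = Σ (cᵢ δxᵢ)².
  (δm_1)² = 2210;  (δm_2)² = 86.5
δm = √(2300) = 47.9 g

47.9 g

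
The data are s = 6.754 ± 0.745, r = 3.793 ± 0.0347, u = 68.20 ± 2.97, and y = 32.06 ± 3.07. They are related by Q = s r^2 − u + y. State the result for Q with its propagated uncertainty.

Let p = s·r^2 = 97.17. δp/p = √((1·δs/s)² + (2·δr/r)²) = √(0.0122 + 0.000335) = 0.112, so δp = 10.9.
Q = p − u + y: δQ = √(δp² + δu² + δy²) = √(118 + 8.82 + 9.42) = 11.7
Q = 61.03.

61.03 ± 11.7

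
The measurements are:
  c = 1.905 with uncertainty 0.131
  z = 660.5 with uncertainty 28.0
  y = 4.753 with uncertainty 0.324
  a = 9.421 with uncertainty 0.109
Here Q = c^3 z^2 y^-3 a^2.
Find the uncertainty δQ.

Since Q is a product/quotient, work with relative uncertainties:
  (3·δc/c)² = (3×0.0688)² = 0.0426;  (2·δz/z)² = (2×0.0424)² = 0.00719;  (-3·δy/y)² = (-3×0.0682)² = 0.0418;  (2·δa/a)² = (2×0.0116)² = 0.000535
δQ/Q = √(0.0921) = 0.303
Q = 2.493e+06, so δQ = 0.303 × 2.493e+06 = 7.57e+05.

7.57e+05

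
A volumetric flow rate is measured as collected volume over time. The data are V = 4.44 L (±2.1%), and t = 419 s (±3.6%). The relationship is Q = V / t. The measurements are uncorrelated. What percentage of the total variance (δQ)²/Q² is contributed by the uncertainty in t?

74.6%

(δQ/Q)² = (1·δV/V)² + (-1·δt/t)²
  V term: (1×0.0210)² = 0.000441
  t term: (-1×0.0360)² = 0.00130
Total = 0.00174. Share from t = 0.00130/0.00174 = 0.746.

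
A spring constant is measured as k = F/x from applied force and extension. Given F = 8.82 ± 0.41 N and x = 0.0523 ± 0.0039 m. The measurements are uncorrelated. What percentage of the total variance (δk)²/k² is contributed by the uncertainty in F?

(δk/k)² = (1·δF/F)² + (-1·δx/x)²
  F term: (1×0.0465)² = 0.00216
  x term: (-1×0.0746)² = 0.00556
Total = 0.00772. Share from F = 0.00216/0.00772 = 0.280.

28.0%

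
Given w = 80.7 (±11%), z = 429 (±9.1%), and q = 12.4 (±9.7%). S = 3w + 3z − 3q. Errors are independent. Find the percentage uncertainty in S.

8.05%

Absolute uncertainties add in quadrature for a linear combination:
  (3·δw)² = 709;  (3·δz)² = 13700;  (3·δq)² = 13.0
δS = √(14400) = 120
S = 1490, so δS/S = 120/1490 = 0.0805.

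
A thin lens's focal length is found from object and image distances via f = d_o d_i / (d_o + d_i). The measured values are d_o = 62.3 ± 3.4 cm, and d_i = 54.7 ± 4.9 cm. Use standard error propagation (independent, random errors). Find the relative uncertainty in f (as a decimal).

∂f/∂d_o = (d_i/(d_o+d_i))² = 0.219;  ∂f/∂d_i = (d_o/(d_o+d_i))² = 0.284
δf = √((∂f/∂d_o · δd_o)² + (∂f/∂d_i · δd_i)²) = √(0.552 + 1.93) = 1.58 cm
f = 29.1 cm, so δf/f = 1.58/29.1 = 0.0541.

0.0541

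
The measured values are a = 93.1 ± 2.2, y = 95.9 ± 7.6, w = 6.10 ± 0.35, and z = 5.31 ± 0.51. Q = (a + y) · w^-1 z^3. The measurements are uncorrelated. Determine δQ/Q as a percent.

29.7%

Let u = a + y = 189. δu = √(δa² + δy²) = √(4.84 + 57.8) = 7.91, so δu/u = 0.0419.
Q is then a monomial in u, w, z:
δQ/Q = √((δu/u)² + (-1·δw/w)² + (3·δz/z)²) = √(0.00175 + 0.00329 + 0.0830) = 0.297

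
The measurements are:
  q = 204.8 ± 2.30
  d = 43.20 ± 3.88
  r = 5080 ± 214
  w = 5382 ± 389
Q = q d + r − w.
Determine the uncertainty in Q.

916

Let p = q·d = 8847. δp/p = √((1·δq/q)² + (1·δd/d)²) = √(0.000126 + 0.00807) = 0.0905, so δp = 801.
Q = p + r − w: δQ = √(δp² + δr² + δw²) = √(6.41e+05 + 45800 + 1.51e+05) = 916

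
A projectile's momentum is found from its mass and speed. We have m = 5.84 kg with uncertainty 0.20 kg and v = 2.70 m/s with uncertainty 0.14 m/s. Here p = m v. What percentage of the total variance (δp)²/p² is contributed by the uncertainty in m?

30.4%

(δp/p)² = (1·δm/m)² + (1·δv/v)²
  m term: (1×0.0342)² = 0.00117
  v term: (1×0.0519)² = 0.00269
Total = 0.00386. Share from m = 0.00117/0.00386 = 0.304.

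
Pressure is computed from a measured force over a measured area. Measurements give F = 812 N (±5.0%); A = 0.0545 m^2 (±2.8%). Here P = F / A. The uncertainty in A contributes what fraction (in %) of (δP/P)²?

(δP/P)² = (1·δF/F)² + (-1·δA/A)²
  F term: (1×0.0500)² = 0.00250
  A term: (-1×0.0280)² = 0.000784
Total = 0.00328. Share from A = 0.000784/0.00328 = 0.239.

23.9%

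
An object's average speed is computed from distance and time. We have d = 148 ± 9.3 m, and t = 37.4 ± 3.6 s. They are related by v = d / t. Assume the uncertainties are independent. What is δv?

0.455 m/s

For a monomial v ∝ d, t^-1, fractional errors add in quadrature:
  (1·δd/d)² = (1×0.0628)² = 0.00395;  (-1·δt/t)² = (-1×0.0963)² = 0.00927
δv/v = √(0.0132) = 0.115
v = 3.96 m/s, so δv = 0.115 × 3.96 = 0.455 m/s.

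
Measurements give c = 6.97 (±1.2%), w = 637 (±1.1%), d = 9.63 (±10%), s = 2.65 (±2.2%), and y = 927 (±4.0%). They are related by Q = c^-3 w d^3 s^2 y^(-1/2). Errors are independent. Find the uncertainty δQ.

119

Q is a product of powers, so relative uncertainties combine in quadrature:
  (-3·δc/c)² = (-3×0.0120)² = 0.00130;  (1·δw/w)² = (1×0.0110)² = 0.000121;  (3·δd/d)² = (3×0.100)² = 0.0900;  (2·δs/s)² = (2×0.0220)² = 0.00194;  (−½·δy/y)² = (-0.5×0.0400)² = 0.000400
δQ/Q = √(0.0938) = 0.306
Q = 388, so δQ = 0.306 × 388 = 119.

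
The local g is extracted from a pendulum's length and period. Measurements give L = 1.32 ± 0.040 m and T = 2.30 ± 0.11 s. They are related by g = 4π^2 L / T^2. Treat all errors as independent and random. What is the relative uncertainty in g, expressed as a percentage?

10.0%

g is a product of powers, so relative uncertainties combine in quadrature:
  (1·δL/L)² = (1×0.0303)² = 0.000918;  (-2·δT/T)² = (-2×0.0478)² = 0.00915
δg/g = √(0.0101) = 0.100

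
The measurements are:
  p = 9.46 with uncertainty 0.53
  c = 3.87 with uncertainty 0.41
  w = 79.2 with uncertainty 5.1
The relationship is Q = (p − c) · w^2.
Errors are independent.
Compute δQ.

Let u = p − c = 5.59. δu = √(δp² + δc²) = √(0.281 + 0.168) = 0.670, so δu/u = 0.120.
Q is then a monomial in u, w:
δQ/Q = √((δu/u)² + (2·δw/w)²) = √(0.0144 + 0.0166) = 0.176
Q = 35100, so δQ = 0.176 × 35100 = 6170.

6170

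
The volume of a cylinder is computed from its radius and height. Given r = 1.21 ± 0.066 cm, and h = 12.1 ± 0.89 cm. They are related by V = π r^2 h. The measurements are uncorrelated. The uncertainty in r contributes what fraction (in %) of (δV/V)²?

(δV/V)² = (2·δr/r)² + (1·δh/h)²
  r term: (2×0.0545)² = 0.0119
  h term: (1×0.0736)² = 0.00541
Total = 0.0173. Share from r = 0.0119/0.0173 = 0.687.

68.7%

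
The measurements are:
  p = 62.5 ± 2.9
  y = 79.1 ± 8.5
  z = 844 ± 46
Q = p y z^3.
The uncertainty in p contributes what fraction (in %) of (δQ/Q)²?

5.32%

(δQ/Q)² = (1·δp/p)² + (1·δy/y)² + (3·δz/z)²
  p term: (1×0.0464)² = 0.00215
  y term: (1×0.107)² = 0.0115
  z term: (3×0.0545)² = 0.0267
Total = 0.0404. Share from p = 0.00215/0.0404 = 0.0532.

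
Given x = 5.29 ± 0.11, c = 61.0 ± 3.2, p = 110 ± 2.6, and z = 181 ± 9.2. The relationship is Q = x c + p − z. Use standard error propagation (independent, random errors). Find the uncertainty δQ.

Let w = x·c = 323. δw/w = √((1·δx/x)² + (1·δc/c)²) = √(0.000432 + 0.00275) = 0.0564, so δw = 18.2.
Q = w + p − z: δQ = √(δw² + δp² + δz²) = √(332 + 6.76 + 84.6) = 20.6

20.6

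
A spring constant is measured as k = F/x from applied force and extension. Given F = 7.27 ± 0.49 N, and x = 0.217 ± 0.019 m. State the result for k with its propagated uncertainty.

33.5 ± 3.70 N/m

Relative error in a monomial: (δk/k)² = Σ (nᵢ · δxᵢ/xᵢ)².
  (1·δF/F)² = (1×0.0674)² = 0.00454;  (-1·δx/x)² = (-1×0.0876)² = 0.00767
δk/k = √(0.0122) = 0.110
k = 33.5 N/m, so δk = 0.110 × 33.5 = 3.70 N/m.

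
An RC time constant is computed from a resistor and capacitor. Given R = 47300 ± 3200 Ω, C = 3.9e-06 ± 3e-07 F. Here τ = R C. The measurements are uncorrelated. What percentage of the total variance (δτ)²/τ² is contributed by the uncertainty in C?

(δτ/τ)² = (1·δR/R)² + (1·δC/C)²
  R term: (1×0.0677)² = 0.00458
  C term: (1×0.0769)² = 0.00592
Total = 0.0105. Share from C = 0.00592/0.0105 = 0.564.

56.4%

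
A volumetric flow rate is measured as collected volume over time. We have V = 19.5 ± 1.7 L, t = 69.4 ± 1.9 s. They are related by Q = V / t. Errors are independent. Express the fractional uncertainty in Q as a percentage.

Relative error in a monomial: (δQ/Q)² = Σ (nᵢ · δxᵢ/xᵢ)².
  (1·δV/V)² = (1×0.0872)² = 0.00760;  (-1·δt/t)² = (-1×0.0274)² = 0.000750
δQ/Q = √(0.00835) = 0.0914

9.14%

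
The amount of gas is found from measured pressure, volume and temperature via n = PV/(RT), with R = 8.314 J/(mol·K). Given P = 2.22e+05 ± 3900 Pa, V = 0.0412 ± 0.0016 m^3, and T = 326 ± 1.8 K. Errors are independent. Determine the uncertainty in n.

Since n is a product/quotient, work with relative uncertainties:
  (1·δP/P)² = (1×0.0176)² = 0.000309;  (1·δV/V)² = (1×0.0388)² = 0.00151;  (-1·δT/T)² = (-1×0.00552)² = 3.05e-05
δn/n = √(0.00185) = 0.0430
n = 3.37 mol, so δn = 0.0430 × 3.37 = 0.145 mol.

0.145 mol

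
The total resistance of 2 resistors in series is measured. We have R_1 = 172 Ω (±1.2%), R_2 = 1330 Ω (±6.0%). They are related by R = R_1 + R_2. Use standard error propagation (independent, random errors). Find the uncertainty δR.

R is a linear combination, so absolute uncertainties add in quadrature:
  (δR_1)² = 4.26;  (δR_2)² = 6370
δR = √(6370) = 79.8 Ω

79.8 Ω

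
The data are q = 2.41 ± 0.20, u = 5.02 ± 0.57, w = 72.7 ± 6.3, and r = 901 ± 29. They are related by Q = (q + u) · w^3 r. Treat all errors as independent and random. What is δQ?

Let h = q + u = 7.43. δh = √(δq² + δu²) = √(0.0400 + 0.325) = 0.604, so δh/h = 0.0813.
Q is then a monomial in h, w, r:
δQ/Q = √((δh/h)² + (3·δw/w)² + (1·δr/r)²) = √(0.00661 + 0.0676 + 0.00104) = 0.274
Q = 2.57e+09, so δQ = 0.274 × 2.57e+09 = 7.06e+08.

7.06e+08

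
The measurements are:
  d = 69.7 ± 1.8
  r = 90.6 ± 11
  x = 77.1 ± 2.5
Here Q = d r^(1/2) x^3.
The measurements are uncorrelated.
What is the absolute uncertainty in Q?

Relative error in a monomial: (δQ/Q)² = Σ (nᵢ · δxᵢ/xᵢ)².
  (1·δd/d)² = (1×0.0258)² = 0.000667;  (½·δr/r)² = (0.5×0.121)² = 0.00369;  (3·δx/x)² = (3×0.0324)² = 0.00946
δQ/Q = √(0.0138) = 0.118
Q = 3.04e+08, so δQ = 0.118 × 3.04e+08 = 3.57e+07.

3.57e+07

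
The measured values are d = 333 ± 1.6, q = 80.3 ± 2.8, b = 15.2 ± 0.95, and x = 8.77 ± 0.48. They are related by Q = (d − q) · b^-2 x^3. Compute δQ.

Let u = d − q = 253. δu = √(δd² + δq²) = √(2.56 + 7.84) = 3.22, so δu/u = 0.0128.
Q is then a monomial in u, b, x:
δQ/Q = √((δu/u)² + (-2·δb/b)² + (3·δx/x)²) = √(0.000163 + 0.0156 + 0.0270) = 0.207
Q = 738, so δQ = 0.207 × 738 = 153.

153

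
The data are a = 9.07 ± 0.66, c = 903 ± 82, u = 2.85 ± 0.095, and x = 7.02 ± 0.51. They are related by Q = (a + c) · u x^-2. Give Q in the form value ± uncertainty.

Let w = a + c = 912. δw = √(δa² + δc²) = √(0.436 + 6720) = 82.0, so δw/w = 0.0899.
Q is then a monomial in w, u, x:
δQ/Q = √((δw/w)² + (1·δu/u)² + (-2·δx/x)²) = √(0.00808 + 0.00111 + 0.0211) = 0.174
Q = 52.7, so δQ = 0.174 × 52.7 = 9.18.

52.7 ± 9.18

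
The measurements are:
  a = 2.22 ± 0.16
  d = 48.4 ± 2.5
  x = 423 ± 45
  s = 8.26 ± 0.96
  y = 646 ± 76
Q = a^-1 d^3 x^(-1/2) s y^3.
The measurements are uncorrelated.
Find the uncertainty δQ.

2.28e+12

Products/powers → add relative errors in quadrature, weighted by exponent:
  (-1·δa/a)² = (-1×0.0721)² = 0.00519;  (3·δd/d)² = (3×0.0517)² = 0.0240;  (−½·δx/x)² = (-0.5×0.106)² = 0.00283;  (1·δs/s)² = (1×0.116)² = 0.0135;  (3·δy/y)² = (3×0.118)² = 0.125
δQ/Q = √(0.170) = 0.412
Q = 5.53e+12, so δQ = 0.412 × 5.53e+12 = 2.28e+12.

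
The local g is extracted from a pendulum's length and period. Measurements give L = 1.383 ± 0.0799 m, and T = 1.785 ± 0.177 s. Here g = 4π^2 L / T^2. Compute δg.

g is a product of powers, so relative uncertainties combine in quadrature:
  (1·δL/L)² = (1×0.0578)² = 0.00334;  (-2·δT/T)² = (-2×0.0992)² = 0.0393
δg/g = √(0.0427) = 0.207
g = 17.14 m/s^2, so δg = 0.207 × 17.14 = 3.54 m/s^2.

3.54 m/s^2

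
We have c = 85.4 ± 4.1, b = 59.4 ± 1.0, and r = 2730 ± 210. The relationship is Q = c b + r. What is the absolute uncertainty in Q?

333

Let p = c·b = 5070. δp/p = √((1·δc/c)² + (1·δb/b)²) = √(0.00230 + 0.000283) = 0.0509, so δp = 258.
Q = p + r: δQ = √(δp² + δr²) = √(66600 + 44100) = 333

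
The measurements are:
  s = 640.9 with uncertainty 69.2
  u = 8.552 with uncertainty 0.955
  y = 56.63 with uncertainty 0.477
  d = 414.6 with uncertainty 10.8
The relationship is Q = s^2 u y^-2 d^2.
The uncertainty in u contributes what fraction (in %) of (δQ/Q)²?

20.1%

(δQ/Q)² = (2·δs/s)² + (1·δu/u)² + (-2·δy/y)² + (2·δd/d)²
  s term: (2×0.108)² = 0.0466
  u term: (1×0.112)² = 0.0125
  y term: (-2×0.00842)² = 0.000284
  d term: (2×0.0260)² = 0.00271
Total = 0.0621. Share from u = 0.0125/0.0621 = 0.201.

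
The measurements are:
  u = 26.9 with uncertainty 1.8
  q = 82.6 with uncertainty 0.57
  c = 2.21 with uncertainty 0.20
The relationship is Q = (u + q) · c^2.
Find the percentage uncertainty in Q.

18.2%

Let w = u + q = 110. δw = √(δu² + δq²) = √(3.24 + 0.325) = 1.89, so δw/w = 0.0172.
Q is then a monomial in w, c:
δQ/Q = √((δw/w)² + (2·δc/c)²) = √(0.000297 + 0.0328) = 0.182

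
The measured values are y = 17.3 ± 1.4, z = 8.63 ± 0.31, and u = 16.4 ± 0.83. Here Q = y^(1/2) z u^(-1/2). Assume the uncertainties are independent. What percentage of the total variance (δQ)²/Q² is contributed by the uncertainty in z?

(δQ/Q)² = (½·δy/y)² + (1·δz/z)² + (−½·δu/u)²
  y term: (0.5×0.0809)² = 0.00164
  z term: (1×0.0359)² = 0.00129
  u term: (-0.5×0.0506)² = 0.000640
Total = 0.00357. Share from z = 0.00129/0.00357 = 0.362.

36.2%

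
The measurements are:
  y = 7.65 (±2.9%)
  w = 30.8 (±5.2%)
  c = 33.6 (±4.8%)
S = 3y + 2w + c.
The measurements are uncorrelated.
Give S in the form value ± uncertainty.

118 ± 3.65

S is a linear combination, so absolute uncertainties add in quadrature:
  (3·δy)² = 0.443;  (2·δw)² = 10.3;  (δc)² = 2.60
δS = √(13.3) = 3.65
S = 118.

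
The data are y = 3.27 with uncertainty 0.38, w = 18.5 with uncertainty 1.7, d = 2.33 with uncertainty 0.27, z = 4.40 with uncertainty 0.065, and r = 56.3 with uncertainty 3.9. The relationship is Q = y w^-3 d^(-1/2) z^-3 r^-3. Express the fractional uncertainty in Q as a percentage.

37.1%

Relative error in a monomial: (δQ/Q)² = Σ (nᵢ · δxᵢ/xᵢ)².
  (1·δy/y)² = (1×0.116)² = 0.0135;  (-3·δw/w)² = (-3×0.0919)² = 0.0760;  (−½·δd/d)² = (-0.5×0.116)² = 0.00336;  (-3·δz/z)² = (-3×0.0148)² = 0.00196;  (-3·δr/r)² = (-3×0.0693)² = 0.0432
δQ/Q = √(0.138) = 0.371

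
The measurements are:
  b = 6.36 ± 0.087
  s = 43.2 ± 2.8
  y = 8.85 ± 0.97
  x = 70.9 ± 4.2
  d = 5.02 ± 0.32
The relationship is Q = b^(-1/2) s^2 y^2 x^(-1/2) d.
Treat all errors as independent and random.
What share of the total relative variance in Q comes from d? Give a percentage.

(δQ/Q)² = (−½·δb/b)² + (2·δs/s)² + (2·δy/y)² + (−½·δx/x)² + (1·δd/d)²
  b term: (-0.5×0.0137)² = 4.68e-05
  s term: (2×0.0648)² = 0.0168
  y term: (2×0.110)² = 0.0481
  x term: (-0.5×0.0592)² = 0.000877
  d term: (1×0.0637)² = 0.00406
Total = 0.0698. Share from d = 0.00406/0.0698 = 0.0582.

5.82%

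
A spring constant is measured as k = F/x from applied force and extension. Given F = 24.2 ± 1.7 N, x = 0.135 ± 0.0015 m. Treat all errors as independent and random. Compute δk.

For a monomial k ∝ F, x^-1, fractional errors add in quadrature:
  (1·δF/F)² = (1×0.0702)² = 0.00493;  (-1·δx/x)² = (-1×0.0111)² = 0.000123
δk/k = √(0.00506) = 0.0711
k = 179 N/m, so δk = 0.0711 × 179 = 12.7 N/m.

12.7 N/m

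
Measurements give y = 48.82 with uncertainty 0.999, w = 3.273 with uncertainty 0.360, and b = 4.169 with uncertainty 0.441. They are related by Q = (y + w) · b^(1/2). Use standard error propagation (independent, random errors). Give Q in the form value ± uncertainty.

Let u = y + w = 52.09. δu = √(δy² + δw²) = √(0.998 + 0.130) = 1.06, so δu/u = 0.0204.
Q is then a monomial in u, b:
δQ/Q = √((δu/u)² + (½·δb/b)²) = √(0.000416 + 0.00280) = 0.0567
Q = 106.4, so δQ = 0.0567 × 106.4 = 6.03.

106.4 ± 6.03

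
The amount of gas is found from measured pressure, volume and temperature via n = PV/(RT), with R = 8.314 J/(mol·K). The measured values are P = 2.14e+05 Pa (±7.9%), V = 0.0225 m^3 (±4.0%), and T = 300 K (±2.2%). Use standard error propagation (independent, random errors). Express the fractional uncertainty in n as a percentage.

n is a product of powers, so relative uncertainties combine in quadrature:
  (1·δP/P)² = (1×0.0790)² = 0.00624;  (1·δV/V)² = (1×0.0400)² = 0.00160;  (-1·δT/T)² = (-1×0.0220)² = 0.000484
δn/n = √(0.00833) = 0.0912

9.12%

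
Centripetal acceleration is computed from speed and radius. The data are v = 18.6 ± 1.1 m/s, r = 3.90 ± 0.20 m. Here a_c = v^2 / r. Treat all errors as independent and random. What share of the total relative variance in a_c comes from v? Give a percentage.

84.2%

(δa_c/a_c)² = (2·δv/v)² + (-1·δr/r)²
  v term: (2×0.0591)² = 0.0140
  r term: (-1×0.0513)² = 0.00263
Total = 0.0166. Share from v = 0.0140/0.0166 = 0.842.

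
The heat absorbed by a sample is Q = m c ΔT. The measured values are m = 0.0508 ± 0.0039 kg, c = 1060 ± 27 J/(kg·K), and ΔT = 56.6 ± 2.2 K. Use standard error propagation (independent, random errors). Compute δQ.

274 J

Q is a product of powers, so relative uncertainties combine in quadrature:
  (1·δm/m)² = (1×0.0768)² = 0.00589;  (1·δc/c)² = (1×0.0255)² = 0.000649;  (1·δΔT/ΔT)² = (1×0.0389)² = 0.00151
δQ/Q = √(0.00805) = 0.0897
Q = 3050 J, so δQ = 0.0897 × 3050 = 274 J.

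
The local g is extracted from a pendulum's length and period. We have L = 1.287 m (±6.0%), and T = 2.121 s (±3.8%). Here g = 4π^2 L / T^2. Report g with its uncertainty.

Products/powers → add relative errors in quadrature, weighted by exponent:
  (1·δL/L)² = (1×0.0600)² = 0.00360;  (-2·δT/T)² = (-2×0.0380)² = 0.00578
δg/g = √(0.00938) = 0.0968
g = 11.29 m/s^2, so δg = 0.0968 × 11.29 = 1.09 m/s^2.

11.29 ± 1.09 m/s^2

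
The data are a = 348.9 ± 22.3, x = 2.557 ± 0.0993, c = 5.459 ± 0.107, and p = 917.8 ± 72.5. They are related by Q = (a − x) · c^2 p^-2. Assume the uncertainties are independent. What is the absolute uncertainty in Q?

0.00214

Let u = a − x = 346.3. δu = √(δa² + δx²) = √(497 + 0.00986) = 22.3, so δu/u = 0.0644.
Q is then a monomial in u, c, p:
δQ/Q = √((δu/u)² + (2·δc/c)² + (-2·δp/p)²) = √(0.00415 + 0.00154 + 0.0250) = 0.175
Q = 0.01225, so δQ = 0.175 × 0.01225 = 0.00214.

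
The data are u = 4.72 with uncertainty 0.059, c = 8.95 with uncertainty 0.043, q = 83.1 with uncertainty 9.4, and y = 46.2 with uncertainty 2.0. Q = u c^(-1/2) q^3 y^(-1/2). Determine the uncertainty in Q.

Since Q is a product/quotient, work with relative uncertainties:
  (1·δu/u)² = (1×0.0125)² = 0.000156;  (−½·δc/c)² = (-0.5×0.00480)² = 5.77e-06;  (3·δq/q)² = (3×0.113)² = 0.115;  (−½·δy/y)² = (-0.5×0.0433)² = 0.000469
δQ/Q = √(0.116) = 0.340
Q = 1.33e+05, so δQ = 0.340 × 1.33e+05 = 45300.

45300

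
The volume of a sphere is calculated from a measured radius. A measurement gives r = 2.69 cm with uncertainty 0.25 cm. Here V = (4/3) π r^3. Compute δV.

V ∝ r^3, so δV/V = |3| · δr/r = 3 × 0.0929 = 0.279.
V = 81.5 cm^3, so δV = 0.279 × 81.5 = 22.7 cm^3.

22.7 cm^3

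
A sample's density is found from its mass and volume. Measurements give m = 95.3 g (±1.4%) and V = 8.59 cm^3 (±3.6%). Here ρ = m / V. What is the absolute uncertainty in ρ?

0.429 g/cm^3

ρ is a product of powers, so relative uncertainties combine in quadrature:
  (1·δm/m)² = (1×0.0140)² = 0.000196;  (-1·δV/V)² = (-1×0.0360)² = 0.00130
δρ/ρ = √(0.00149) = 0.0386
ρ = 11.1 g/cm^3, so δρ = 0.0386 × 11.1 = 0.429 g/cm^3.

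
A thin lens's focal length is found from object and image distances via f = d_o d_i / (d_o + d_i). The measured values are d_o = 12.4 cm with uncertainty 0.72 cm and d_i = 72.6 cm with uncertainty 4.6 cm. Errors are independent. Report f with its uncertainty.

∂f/∂d_o = (d_i/(d_o+d_i))² = 0.730;  ∂f/∂d_i = (d_o/(d_o+d_i))² = 0.0213
δf = √((∂f/∂d_o · δd_o)² + (∂f/∂d_i · δd_i)²) = √(0.276 + 0.00958) = 0.534 cm
f = 10.6 cm.

10.6 ± 0.534 cm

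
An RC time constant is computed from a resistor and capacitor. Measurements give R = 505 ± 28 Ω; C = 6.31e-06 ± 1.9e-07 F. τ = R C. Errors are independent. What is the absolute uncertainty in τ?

0.000201 s

Each factor contributes (exponent × relative error)² to (δτ/τ)²:
  (1·δR/R)² = (1×0.0554)² = 0.00307;  (1·δC/C)² = (1×0.0301)² = 0.000907
δτ/τ = √(0.00398) = 0.0631
τ = 0.00319 s, so δτ = 0.0631 × 0.00319 = 0.000201 s.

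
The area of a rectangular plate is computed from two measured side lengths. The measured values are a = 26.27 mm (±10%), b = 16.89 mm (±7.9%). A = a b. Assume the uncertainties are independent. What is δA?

56.5 mm^2

Relative error in a monomial: (δA/A)² = Σ (nᵢ · δxᵢ/xᵢ)².
  (1·δa/a)² = (1×0.100)² = 0.0100;  (1·δb/b)² = (1×0.0790)² = 0.00624
δA/A = √(0.0162) = 0.127
A = 443.7 mm^2, so δA = 0.127 × 443.7 = 56.5 mm^2.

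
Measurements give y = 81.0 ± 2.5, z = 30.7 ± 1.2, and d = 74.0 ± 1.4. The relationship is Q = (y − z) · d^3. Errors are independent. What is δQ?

Let u = y − z = 50.3. δu = √(δy² + δz²) = √(6.25 + 1.44) = 2.77, so δu/u = 0.0551.
Q is then a monomial in u, d:
δQ/Q = √((δu/u)² + (3·δd/d)²) = √(0.00304 + 0.00322) = 0.0791
Q = 2.04e+07, so δQ = 0.0791 × 2.04e+07 = 1.61e+06.

1.61e+06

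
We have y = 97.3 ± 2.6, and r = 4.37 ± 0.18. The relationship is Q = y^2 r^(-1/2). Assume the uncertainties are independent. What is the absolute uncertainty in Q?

Products/powers → add relative errors in quadrature, weighted by exponent:
  (2·δy/y)² = (2×0.0267)² = 0.00286;  (−½·δr/r)² = (-0.5×0.0412)² = 0.000424
δQ/Q = √(0.00328) = 0.0573
Q = 4530, so δQ = 0.0573 × 4530 = 259.

259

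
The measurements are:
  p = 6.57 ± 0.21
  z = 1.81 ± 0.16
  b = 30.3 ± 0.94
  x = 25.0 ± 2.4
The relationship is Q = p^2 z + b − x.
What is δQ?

Let w = p^2·z = 78.1. δw/w = √((2·δp/p)² + (1·δz/z)²) = √(0.00409 + 0.00781) = 0.109, so δw = 8.52.
Q = w + b − x: δQ = √(δw² + δb² + δx²) = √(72.6 + 0.884 + 5.76) = 8.90

8.90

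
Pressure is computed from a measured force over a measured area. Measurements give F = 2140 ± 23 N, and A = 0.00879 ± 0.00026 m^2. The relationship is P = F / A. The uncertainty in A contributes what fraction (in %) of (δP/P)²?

(δP/P)² = (1·δF/F)² + (-1·δA/A)²
  F term: (1×0.0107)² = 0.000116
  A term: (-1×0.0296)² = 0.000875
Total = 0.000990. Share from A = 0.000875/0.000990 = 0.883.

88.3%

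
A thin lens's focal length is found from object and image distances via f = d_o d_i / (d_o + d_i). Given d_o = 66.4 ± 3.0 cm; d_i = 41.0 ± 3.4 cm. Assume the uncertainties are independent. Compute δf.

∂f/∂d_o = (d_i/(d_o+d_i))² = 0.146;  ∂f/∂d_i = (d_o/(d_o+d_i))² = 0.382
δf = √((∂f/∂d_o · δd_o)² + (∂f/∂d_i · δd_i)²) = √(0.191 + 1.69) = 1.37 cm

1.37 cm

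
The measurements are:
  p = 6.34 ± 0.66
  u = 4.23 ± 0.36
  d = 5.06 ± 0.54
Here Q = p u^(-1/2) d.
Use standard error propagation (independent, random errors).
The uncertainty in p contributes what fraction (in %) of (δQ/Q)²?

(δQ/Q)² = (1·δp/p)² + (−½·δu/u)² + (1·δd/d)²
  p term: (1×0.104)² = 0.0108
  u term: (-0.5×0.0851)² = 0.00181
  d term: (1×0.107)² = 0.0114
Total = 0.0240. Share from p = 0.0108/0.0240 = 0.451.

45.1%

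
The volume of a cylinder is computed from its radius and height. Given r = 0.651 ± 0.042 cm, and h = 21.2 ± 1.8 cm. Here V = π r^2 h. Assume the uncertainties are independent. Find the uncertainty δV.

For a monomial V ∝ r^2, h, fractional errors add in quadrature:
  (2·δr/r)² = (2×0.0645)² = 0.0166;  (1·δh/h)² = (1×0.0849)² = 0.00721
δV/V = √(0.0239) = 0.154
V = 28.2 cm^3, so δV = 0.154 × 28.2 = 4.36 cm^3.

4.36 cm^3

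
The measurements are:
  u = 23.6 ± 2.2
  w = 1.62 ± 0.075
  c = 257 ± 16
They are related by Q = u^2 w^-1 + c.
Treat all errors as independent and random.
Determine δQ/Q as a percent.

Let p = u^2·w^-1 = 344. δp/p = √((2·δu/u)² + (-1·δw/w)²) = √(0.0348 + 0.00214) = 0.192, so δp = 66.0.
Q = p + c: δQ = √(δp² + δc²) = √(4360 + 256) = 68.0
Q = 601, so δQ/Q = 68.0/601 = 0.113.

11.3%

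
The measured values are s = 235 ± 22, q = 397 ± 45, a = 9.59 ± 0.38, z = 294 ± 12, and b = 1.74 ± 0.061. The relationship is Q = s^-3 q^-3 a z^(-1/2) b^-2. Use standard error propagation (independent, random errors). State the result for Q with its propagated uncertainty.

For a monomial Q ∝ s^-3, q^-3, a, z^(-1/2), b^-2, fractional errors add in quadrature:
  (-3·δs/s)² = (-3×0.0936)² = 0.0789;  (-3·δq/q)² = (-3×0.113)² = 0.116;  (1·δa/a)² = (1×0.0396)² = 0.00157;  (−½·δz/z)² = (-0.5×0.0408)² = 0.000416;  (-2·δb/b)² = (-2×0.0351)² = 0.00492
δQ/Q = √(0.201) = 0.449
Q = 2.27e-16, so δQ = 0.449 × 2.27e-16 = 1.02e-16.

(2.27 ± 1.02) × 10^-16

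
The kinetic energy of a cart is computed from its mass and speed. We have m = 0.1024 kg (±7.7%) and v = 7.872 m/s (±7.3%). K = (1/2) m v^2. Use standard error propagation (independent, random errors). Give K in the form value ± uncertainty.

Since K is a product/quotient, work with relative uncertainties:
  (1·δm/m)² = (1×0.0770)² = 0.00593;  (2·δv/v)² = (2×0.0730)² = 0.0213
δK/K = √(0.0272) = 0.165
K = 3.173 J, so δK = 0.165 × 3.173 = 0.524 J.

3.173 ± 0.524 J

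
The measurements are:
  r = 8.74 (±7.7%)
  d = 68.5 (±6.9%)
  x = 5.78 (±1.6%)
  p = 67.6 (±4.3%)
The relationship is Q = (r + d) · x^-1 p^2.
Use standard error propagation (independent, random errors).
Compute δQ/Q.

0.107

Let u = r + d = 77.2. δu = √(δr² + δd²) = √(0.453 + 22.3) = 4.77, so δu/u = 0.0618.
Q is then a monomial in u, x, p:
δQ/Q = √((δu/u)² + (-1·δx/x)² + (2·δp/p)²) = √(0.00382 + 0.000256 + 0.00740) = 0.107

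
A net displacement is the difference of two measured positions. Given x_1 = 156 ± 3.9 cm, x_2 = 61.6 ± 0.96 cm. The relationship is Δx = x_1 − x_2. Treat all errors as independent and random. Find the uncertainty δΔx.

4.02 cm

Absolute uncertainties add in quadrature for a linear combination:
  (δx_1)² = 15.2;  (δx_2)² = 0.922
δΔx = √(16.1) = 4.02 cm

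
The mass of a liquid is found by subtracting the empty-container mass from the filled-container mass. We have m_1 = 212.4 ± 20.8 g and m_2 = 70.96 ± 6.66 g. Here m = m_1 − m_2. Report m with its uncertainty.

Absolute uncertainties add in quadrature for a linear combination:
  (δm_1)² = 433;  (δm_2)² = 44.4
δm = √(477) = 21.8 g
m = 141.4 g.

141.4 ± 21.8 g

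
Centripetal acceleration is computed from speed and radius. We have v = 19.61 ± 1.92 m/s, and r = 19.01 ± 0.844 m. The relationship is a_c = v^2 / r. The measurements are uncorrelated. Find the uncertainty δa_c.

4.06 m/s^2

For a monomial a_c ∝ v^2, r^-1, fractional errors add in quadrature:
  (2·δv/v)² = (2×0.0979)² = 0.0383;  (-1·δr/r)² = (-1×0.0444)² = 0.00197
δa_c/a_c = √(0.0403) = 0.201
a_c = 20.23 m/s^2, so δa_c = 0.201 × 20.23 = 4.06 m/s^2.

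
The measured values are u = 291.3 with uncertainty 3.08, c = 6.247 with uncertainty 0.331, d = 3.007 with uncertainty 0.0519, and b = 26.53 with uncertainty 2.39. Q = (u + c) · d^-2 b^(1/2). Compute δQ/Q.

Let w = u + c = 297.5. δw = √(δu² + δc²) = √(9.49 + 0.110) = 3.10, so δw/w = 0.0104.
Q is then a monomial in w, d, b:
δQ/Q = √((δw/w)² + (-2·δd/d)² + (½·δb/b)²) = √(0.000108 + 0.00119 + 0.00203) = 0.0577

0.0577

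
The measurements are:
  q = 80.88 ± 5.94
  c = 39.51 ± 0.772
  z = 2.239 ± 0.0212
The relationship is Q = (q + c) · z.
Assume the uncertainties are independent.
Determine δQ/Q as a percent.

5.06%

Let u = q + c = 120.4. δu = √(δq² + δc²) = √(35.3 + 0.596) = 5.99, so δu/u = 0.0498.
Q is then a monomial in u, z:
δQ/Q = √((δu/u)² + (1·δz/z)²) = √(0.00248 + 8.97e-05) = 0.0506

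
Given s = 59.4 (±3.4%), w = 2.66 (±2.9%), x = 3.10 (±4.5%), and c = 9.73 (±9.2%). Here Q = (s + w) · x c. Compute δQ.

201

Let u = s + w = 62.1. δu = √(δs² + δw²) = √(4.08 + 0.00595) = 2.02, so δu/u = 0.0326.
Q is then a monomial in u, x, c:
δQ/Q = √((δu/u)² + (1·δx/x)² + (1·δc/c)²) = √(0.00106 + 0.00202 + 0.00846) = 0.107
Q = 1870, so δQ = 0.107 × 1870 = 201.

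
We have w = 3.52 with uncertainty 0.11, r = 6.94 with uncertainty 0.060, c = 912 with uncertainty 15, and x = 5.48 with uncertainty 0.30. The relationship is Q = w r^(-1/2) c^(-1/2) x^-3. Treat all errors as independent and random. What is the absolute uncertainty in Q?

4.5e-05

Relative error in a monomial: (δQ/Q)² = Σ (nᵢ · δxᵢ/xᵢ)².
  (1·δw/w)² = (1×0.0312)² = 0.000977;  (−½·δr/r)² = (-0.5×0.00865)² = 1.87e-05;  (−½·δc/c)² = (-0.5×0.0164)² = 6.76e-05;  (-3·δx/x)² = (-3×0.0547)² = 0.0270
δQ/Q = √(0.0280) = 0.167
Q = 0.000269, so δQ = 0.167 × 0.000269 = 4.5e-05.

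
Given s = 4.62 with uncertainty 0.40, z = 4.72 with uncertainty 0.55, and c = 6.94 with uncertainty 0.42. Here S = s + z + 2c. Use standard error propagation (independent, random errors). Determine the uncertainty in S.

Sums and differences: (δS)² = Σ (cᵢ δxᵢ)².
  (δs)² = 0.160;  (δz)² = 0.303;  (2·δc)² = 0.706
δS = √(1.17) = 1.08

1.08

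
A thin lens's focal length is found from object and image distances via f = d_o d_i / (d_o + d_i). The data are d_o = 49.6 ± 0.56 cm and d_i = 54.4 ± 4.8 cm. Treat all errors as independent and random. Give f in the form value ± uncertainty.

25.9 ± 1.10 cm

∂f/∂d_o = (d_i/(d_o+d_i))² = 0.274;  ∂f/∂d_i = (d_o/(d_o+d_i))² = 0.227
δf = √((∂f/∂d_o · δd_o)² + (∂f/∂d_i · δd_i)²) = √(0.0235 + 1.19) = 1.10 cm
f = 25.9 cm.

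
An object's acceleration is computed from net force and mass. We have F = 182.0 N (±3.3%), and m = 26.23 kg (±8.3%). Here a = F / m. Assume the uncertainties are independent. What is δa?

0.620 m/s^2

a is a product of powers, so relative uncertainties combine in quadrature:
  (1·δF/F)² = (1×0.0330)² = 0.00109;  (-1·δm/m)² = (-1×0.0830)² = 0.00689
δa/a = √(0.00798) = 0.0893
a = 6.939 m/s^2, so δa = 0.0893 × 6.939 = 0.620 m/s^2.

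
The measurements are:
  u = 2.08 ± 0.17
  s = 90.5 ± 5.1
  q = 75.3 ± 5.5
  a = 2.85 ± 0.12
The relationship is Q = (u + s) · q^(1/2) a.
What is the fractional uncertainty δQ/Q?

Let w = u + s = 92.6. δw = √(δu² + δs²) = √(0.0289 + 26.0) = 5.10, so δw/w = 0.0551.
Q is then a monomial in w, q, a:
δQ/Q = √((δw/w)² + (½·δq/q)² + (1·δa/a)²) = √(0.00304 + 0.00133 + 0.00177) = 0.0784

0.0784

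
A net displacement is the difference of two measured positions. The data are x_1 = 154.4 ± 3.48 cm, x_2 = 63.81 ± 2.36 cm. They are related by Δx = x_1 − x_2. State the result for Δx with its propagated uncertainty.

Sums and differences: (δΔx)² = Σ (cᵢ δxᵢ)².
  (δx_1)² = 12.1;  (δx_2)² = 5.57
δΔx = √(17.7) = 4.20 cm
Δx = 90.59 cm.

90.59 ± 4.20 cm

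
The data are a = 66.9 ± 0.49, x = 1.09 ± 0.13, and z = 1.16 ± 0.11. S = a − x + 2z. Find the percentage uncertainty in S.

For a sum/difference, combine absolute errors in quadrature:
  (δa)² = 0.240;  (δx)² = 0.0169;  (2·δz)² = 0.0484
δS = √(0.305) = 0.553
S = 68.1, so δS/S = 0.553/68.1 = 0.00811.

0.811%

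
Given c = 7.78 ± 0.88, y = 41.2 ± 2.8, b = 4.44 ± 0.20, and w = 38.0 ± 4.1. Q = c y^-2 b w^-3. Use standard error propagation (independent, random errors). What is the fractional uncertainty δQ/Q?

0.372

For a monomial Q ∝ c, y^-2, b, w^-3, fractional errors add in quadrature:
  (1·δc/c)² = (1×0.113)² = 0.0128;  (-2·δy/y)² = (-2×0.0680)² = 0.0185;  (1·δb/b)² = (1×0.0450)² = 0.00203;  (-3·δw/w)² = (-3×0.108)² = 0.105
δQ/Q = √(0.138) = 0.372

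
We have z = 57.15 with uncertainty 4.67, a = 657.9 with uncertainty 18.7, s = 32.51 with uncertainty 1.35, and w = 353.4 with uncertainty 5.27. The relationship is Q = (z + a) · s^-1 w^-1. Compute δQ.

Let u = z + a = 715.0. δu = √(δz² + δa²) = √(21.8 + 350) = 19.3, so δu/u = 0.0270.
Q is then a monomial in u, s, w:
δQ/Q = √((δu/u)² + (-1·δs/s)² + (-1·δw/w)²) = √(0.000727 + 0.00172 + 0.000222) = 0.0517
Q = 0.06224, so δQ = 0.0517 × 0.06224 = 0.00322.

0.00322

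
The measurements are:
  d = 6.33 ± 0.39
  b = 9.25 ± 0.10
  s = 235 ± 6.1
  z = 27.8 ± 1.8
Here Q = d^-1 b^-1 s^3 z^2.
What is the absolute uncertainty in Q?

2.8e+07

Since Q is a product/quotient, work with relative uncertainties:
  (-1·δd/d)² = (-1×0.0616)² = 0.00380;  (-1·δb/b)² = (-1×0.0108)² = 0.000117;  (3·δs/s)² = (3×0.0260)² = 0.00606;  (2·δz/z)² = (2×0.0647)² = 0.0168
δQ/Q = √(0.0267) = 0.164
Q = 1.71e+08, so δQ = 0.164 × 1.71e+08 = 2.8e+07.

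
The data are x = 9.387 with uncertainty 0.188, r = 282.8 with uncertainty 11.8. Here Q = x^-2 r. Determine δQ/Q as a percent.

5.78%

Each factor contributes (exponent × relative error)² to (δQ/Q)²:
  (-2·δx/x)² = (-2×0.0200)² = 0.00160;  (1·δr/r)² = (1×0.0417)² = 0.00174
δQ/Q = √(0.00335) = 0.0578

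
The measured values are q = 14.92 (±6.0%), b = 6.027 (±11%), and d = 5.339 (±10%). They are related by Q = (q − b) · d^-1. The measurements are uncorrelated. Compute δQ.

0.267

Let u = q − b = 8.893. δu = √(δq² + δb²) = √(0.801 + 0.440) = 1.11, so δu/u = 0.125.
Q is then a monomial in u, d:
δQ/Q = √((δu/u)² + (-1·δd/d)²) = √(0.0157 + 0.0100) = 0.160
Q = 1.666, so δQ = 0.160 × 1.666 = 0.267.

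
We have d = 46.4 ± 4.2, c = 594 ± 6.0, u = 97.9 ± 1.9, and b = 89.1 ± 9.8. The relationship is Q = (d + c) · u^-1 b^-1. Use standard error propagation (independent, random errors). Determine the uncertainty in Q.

Let w = d + c = 640. δw = √(δd² + δc²) = √(17.6 + 36.0) = 7.32, so δw/w = 0.0114.
Q is then a monomial in w, u, b:
δQ/Q = √((δw/w)² + (-1·δu/u)² + (-1·δb/b)²) = √(0.000131 + 0.000377 + 0.0121) = 0.112
Q = 0.0734, so δQ = 0.112 × 0.0734 = 0.00824.

0.00824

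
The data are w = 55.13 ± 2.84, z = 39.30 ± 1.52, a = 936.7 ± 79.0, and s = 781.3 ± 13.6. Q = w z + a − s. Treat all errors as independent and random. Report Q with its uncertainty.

2322 ± 161

Let p = w·z = 2167. δp/p = √((1·δw/w)² + (1·δz/z)²) = √(0.00265 + 0.00150) = 0.0644, so δp = 140.
Q = p + a − s: δQ = √(δp² + δa² + δs²) = √(19500 + 6240 + 185) = 161
Q = 2322.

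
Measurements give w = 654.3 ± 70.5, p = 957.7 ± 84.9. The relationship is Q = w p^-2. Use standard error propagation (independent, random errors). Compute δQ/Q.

Relative error in a monomial: (δQ/Q)² = Σ (nᵢ · δxᵢ/xᵢ)².
  (1·δw/w)² = (1×0.108)² = 0.0116;  (-2·δp/p)² = (-2×0.0886)² = 0.0314
δQ/Q = √(0.0430) = 0.207

0.207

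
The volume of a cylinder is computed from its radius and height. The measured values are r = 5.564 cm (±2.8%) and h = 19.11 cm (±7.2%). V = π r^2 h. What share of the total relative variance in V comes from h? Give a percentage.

(δV/V)² = (2·δr/r)² + (1·δh/h)²
  r term: (2×0.0280)² = 0.00314
  h term: (1×0.0720)² = 0.00518
Total = 0.00832. Share from h = 0.00518/0.00832 = 0.623.

62.3%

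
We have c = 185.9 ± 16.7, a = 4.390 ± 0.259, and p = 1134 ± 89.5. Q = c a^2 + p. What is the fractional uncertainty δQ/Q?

Let w = c·a^2 = 3583. δw/w = √((1·δc/c)² + (2·δa/a)²) = √(0.00807 + 0.0139) = 0.148, so δw = 531.
Q = w + p: δQ = √(δw² + δp²) = √(2.82e+05 + 8010) = 539
Q = 4717, so δQ/Q = 539/4717 = 0.114.

0.114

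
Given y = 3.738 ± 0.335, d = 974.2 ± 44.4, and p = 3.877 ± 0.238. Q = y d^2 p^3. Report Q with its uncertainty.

(2.067 ± 0.463) × 10^8

Since Q is a product/quotient, work with relative uncertainties:
  (1·δy/y)² = (1×0.0896)² = 0.00803;  (2·δd/d)² = (2×0.0456)² = 0.00831;  (3·δp/p)² = (3×0.0614)² = 0.0339
δQ/Q = √(0.0503) = 0.224
Q = 2.067e+08, so δQ = 0.224 × 2.067e+08 = 4.63e+07.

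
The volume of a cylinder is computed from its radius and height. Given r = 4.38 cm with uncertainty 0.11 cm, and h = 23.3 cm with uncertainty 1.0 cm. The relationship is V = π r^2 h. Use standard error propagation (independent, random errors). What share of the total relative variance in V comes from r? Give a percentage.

(δV/V)² = (2·δr/r)² + (1·δh/h)²
  r term: (2×0.0251)² = 0.00252
  h term: (1×0.0429)² = 0.00184
Total = 0.00436. Share from r = 0.00252/0.00436 = 0.578.

57.8%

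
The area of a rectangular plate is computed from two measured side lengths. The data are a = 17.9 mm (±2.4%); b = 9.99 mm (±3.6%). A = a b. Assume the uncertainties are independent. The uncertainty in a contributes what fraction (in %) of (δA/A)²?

(δA/A)² = (1·δa/a)² + (1·δb/b)²
  a term: (1×0.0240)² = 0.000576
  b term: (1×0.0360)² = 0.00130
Total = 0.00187. Share from a = 0.000576/0.00187 = 0.308.

30.8%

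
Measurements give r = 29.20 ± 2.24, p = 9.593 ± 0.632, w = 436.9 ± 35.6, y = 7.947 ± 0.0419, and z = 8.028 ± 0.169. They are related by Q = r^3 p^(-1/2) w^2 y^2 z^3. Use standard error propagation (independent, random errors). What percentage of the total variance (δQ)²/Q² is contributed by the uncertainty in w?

(δQ/Q)² = (3·δr/r)² + (−½·δp/p)² + (2·δw/w)² + (2·δy/y)² + (3·δz/z)²
  r term: (3×0.0767)² = 0.0530
  p term: (-0.5×0.0659)² = 0.00109
  w term: (2×0.0815)² = 0.0266
  y term: (2×0.00527)² = 0.000111
  z term: (3×0.0211)² = 0.00399
Total = 0.0847. Share from w = 0.0266/0.0847 = 0.314.

31.4%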